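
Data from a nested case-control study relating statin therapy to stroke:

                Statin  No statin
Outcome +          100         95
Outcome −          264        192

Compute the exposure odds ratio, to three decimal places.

0.766

Reading the table with exposure as columns: a = 100 (Statin, case), b = 264 (Statin, non-case), c = 95 (No statin, case), d = 192.
OR = (a·d)/(b·c) = (100 × 192) / (264 × 95) = 19200 / 25080 = 0.76555
Exposure is associated with lower odds of stroke (OR = 0.77 < 1).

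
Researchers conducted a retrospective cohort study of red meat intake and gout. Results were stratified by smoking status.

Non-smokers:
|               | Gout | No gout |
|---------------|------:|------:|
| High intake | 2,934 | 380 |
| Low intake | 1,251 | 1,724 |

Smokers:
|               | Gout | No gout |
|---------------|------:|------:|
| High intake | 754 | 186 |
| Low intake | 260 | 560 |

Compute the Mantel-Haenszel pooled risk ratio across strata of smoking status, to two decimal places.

2.18

RR_MH = Σ(aᵢ·n₀ᵢ/nᵢ) / Σ(cᵢ·n₁ᵢ/nᵢ), with n₁ᵢ = aᵢ+bᵢ (exposed), n₀ᵢ = cᵢ+dᵢ (unexposed), nᵢ = n₁ᵢ+n₀ᵢ.
Stratum 1 (Non-smokers): n₁ = 3314, n₀ = 2975, n = 6289; a·n₀/n = 2934·2975/6289 = 1387.9234; c·n₁/n = 1251·3314/6289 = 659.2167
Stratum 2 (Smokers): n₁ = 940, n₀ = 820, n = 1760; a·n₀/n = 754·820/1760 = 351.2955; c·n₁/n = 260·940/1760 = 138.8636
RR_MH = (1387.9234 + 351.2955) / (659.2167 + 138.8636) = 1739.2188 / 798.0804 = 2.17925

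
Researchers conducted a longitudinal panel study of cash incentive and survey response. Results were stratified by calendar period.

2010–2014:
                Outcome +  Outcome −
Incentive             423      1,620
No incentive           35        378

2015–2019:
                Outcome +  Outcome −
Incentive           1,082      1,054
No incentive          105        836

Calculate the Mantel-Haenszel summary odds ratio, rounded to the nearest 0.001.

OR_MH = Σ(aᵢdᵢ/nᵢ) / Σ(bᵢcᵢ/nᵢ), where nᵢ is the stratum total.
Stratum 1 (2010–2014): n = 2456; a·d/n = 423·378/2456 = 65.1034; b·c/n = 1620·35/2456 = 23.0863
Stratum 2 (2015–2019): n = 3077; a·d/n = 1082·836/3077 = 293.9721; b·c/n = 1054·105/3077 = 35.9669
OR_MH = (65.1034 + 293.9721) / (23.0863 + 35.9669) = 359.0755 / 59.0532 = 6.08055

6.081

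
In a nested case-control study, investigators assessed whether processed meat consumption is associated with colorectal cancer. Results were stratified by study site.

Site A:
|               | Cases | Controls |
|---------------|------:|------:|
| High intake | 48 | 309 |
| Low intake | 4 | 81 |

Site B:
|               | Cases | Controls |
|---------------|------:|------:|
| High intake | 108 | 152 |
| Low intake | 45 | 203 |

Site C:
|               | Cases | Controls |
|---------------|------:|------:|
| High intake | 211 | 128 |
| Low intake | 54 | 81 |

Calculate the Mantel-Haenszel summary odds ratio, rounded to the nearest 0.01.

2.85

OR_MH = Σ(aᵢdᵢ/nᵢ) / Σ(bᵢcᵢ/nᵢ), where nᵢ is the stratum total.
Stratum 1 (Site A): n = 442; a·d/n = 48·81/442 = 8.7964; b·c/n = 309·4/442 = 2.7964
Stratum 2 (Site B): n = 508; a·d/n = 108·203/508 = 43.1575; b·c/n = 152·45/508 = 13.4646
Stratum 3 (Site C): n = 474; a·d/n = 211·81/474 = 36.0570; b·c/n = 128·54/474 = 14.5823
OR_MH = (8.7964 + 43.1575 + 36.0570) / (2.7964 + 13.4646 + 14.5823) = 88.0108 / 30.8432 = 2.85349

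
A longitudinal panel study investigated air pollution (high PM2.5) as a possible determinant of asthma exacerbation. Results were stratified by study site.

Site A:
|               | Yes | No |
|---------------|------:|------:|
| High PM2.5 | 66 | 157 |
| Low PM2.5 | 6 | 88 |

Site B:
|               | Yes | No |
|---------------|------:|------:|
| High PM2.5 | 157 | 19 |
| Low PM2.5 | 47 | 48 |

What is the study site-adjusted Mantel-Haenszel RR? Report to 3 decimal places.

2.147

RR_MH = Σ(aᵢ·n₀ᵢ/nᵢ) / Σ(cᵢ·n₁ᵢ/nᵢ), with n₁ᵢ = aᵢ+bᵢ (exposed), n₀ᵢ = cᵢ+dᵢ (unexposed), nᵢ = n₁ᵢ+n₀ᵢ.
Stratum 1 (Site A): n₁ = 223, n₀ = 94, n = 317; a·n₀/n = 66·94/317 = 19.5710; c·n₁/n = 6·223/317 = 4.2208
Stratum 2 (Site B): n₁ = 176, n₀ = 95, n = 271; a·n₀/n = 157·95/271 = 55.0369; c·n₁/n = 47·176/271 = 30.5240
RR_MH = (19.5710 + 55.0369) / (4.2208 + 30.5240) = 74.6079 / 34.7448 = 2.14731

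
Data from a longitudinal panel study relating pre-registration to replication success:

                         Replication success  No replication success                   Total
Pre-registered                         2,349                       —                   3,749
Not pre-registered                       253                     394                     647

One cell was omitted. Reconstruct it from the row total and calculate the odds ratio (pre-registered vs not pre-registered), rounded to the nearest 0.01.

2.61

The missing cell is in the exposed row: 3749 − 2349 = 1400.
So a = 2349, b = 1400, c = 253, d = 394.
OR = (a·d)/(b·c) = (2349 × 394) / (1400 × 253) = 925506 / 354200 = 2.61295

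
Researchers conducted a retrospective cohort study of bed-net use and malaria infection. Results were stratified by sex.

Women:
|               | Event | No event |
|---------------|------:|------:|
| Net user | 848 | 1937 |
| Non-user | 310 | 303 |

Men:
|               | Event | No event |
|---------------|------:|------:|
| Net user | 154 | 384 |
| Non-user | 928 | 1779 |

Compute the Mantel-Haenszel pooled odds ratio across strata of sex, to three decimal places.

OR_MH = Σ(aᵢdᵢ/nᵢ) / Σ(bᵢcᵢ/nᵢ), where nᵢ is the stratum total.
Stratum 1 (Women): n = 3398; a·d/n = 848·303/3398 = 75.6162; b·c/n = 1937·310/3398 = 176.7128
Stratum 2 (Men): n = 3245; a·d/n = 154·1779/3245 = 84.4271; b·c/n = 384·928/3245 = 109.8157
OR_MH = (75.6162 + 84.4271) / (176.7128 + 109.8157) = 160.0434 / 286.5285 = 0.55856

0.559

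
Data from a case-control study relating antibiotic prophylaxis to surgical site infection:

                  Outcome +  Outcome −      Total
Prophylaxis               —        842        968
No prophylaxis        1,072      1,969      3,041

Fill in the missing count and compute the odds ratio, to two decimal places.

0.27

The missing cell is in the exposed row: 968 − 842 = 126.
So a = 126, b = 842, c = 1072, d = 1969.
OR = (a·d)/(b·c) = (126 × 1969) / (842 × 1072) = 248094 / 902624 = 0.27486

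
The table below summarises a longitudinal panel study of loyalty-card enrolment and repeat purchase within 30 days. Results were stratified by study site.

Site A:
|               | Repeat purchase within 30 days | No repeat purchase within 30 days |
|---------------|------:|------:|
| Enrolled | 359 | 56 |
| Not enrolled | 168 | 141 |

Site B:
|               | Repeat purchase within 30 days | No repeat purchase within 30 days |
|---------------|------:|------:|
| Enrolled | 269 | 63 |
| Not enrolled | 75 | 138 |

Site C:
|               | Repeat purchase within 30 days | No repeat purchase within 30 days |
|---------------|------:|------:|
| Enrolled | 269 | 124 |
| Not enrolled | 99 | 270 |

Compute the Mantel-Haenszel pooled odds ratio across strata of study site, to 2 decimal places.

6.18

OR_MH = Σ(aᵢdᵢ/nᵢ) / Σ(bᵢcᵢ/nᵢ), where nᵢ is the stratum total.
Stratum 1 (Site A): n = 724; a·d/n = 359·141/724 = 69.9157; b·c/n = 56·168/724 = 12.9945
Stratum 2 (Site B): n = 545; a·d/n = 269·138/545 = 68.1138; b·c/n = 63·75/545 = 8.6697
Stratum 3 (Site C): n = 762; a·d/n = 269·270/762 = 95.3150; b·c/n = 124·99/762 = 16.1102
OR_MH = (69.9157 + 68.1138 + 95.3150) / (12.9945 + 8.6697 + 16.1102) = 233.3445 / 37.7744 = 6.17731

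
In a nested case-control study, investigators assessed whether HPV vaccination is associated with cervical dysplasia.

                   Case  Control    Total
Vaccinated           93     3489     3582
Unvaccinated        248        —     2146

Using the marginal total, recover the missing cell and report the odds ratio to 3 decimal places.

0.204

The missing cell is in the unexposed row: 2146 − 248 = 1898.
So a = 93, b = 3489, c = 248, d = 1898.
OR = (a·d)/(b·c) = (93 × 1898) / (3489 × 248) = 176514 / 865272 = 0.20400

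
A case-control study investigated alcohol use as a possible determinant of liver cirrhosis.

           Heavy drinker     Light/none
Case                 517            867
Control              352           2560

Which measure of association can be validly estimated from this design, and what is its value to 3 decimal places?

Reading the table with exposure as columns: a = 517 (Heavy drinker, case), b = 352 (Heavy drinker, non-case), c = 867 (Light/none, case), d = 2560.
This is a case-control study: participants were sampled on outcome status, so risks in the source population cannot be estimated directly — relative risk is not valid here. The odds ratio is the appropriate measure.
OR = (a·d)/(b·c) = (517 × 2560) / (352 × 867) = 1323520 / 305184 = 4.33679

4.337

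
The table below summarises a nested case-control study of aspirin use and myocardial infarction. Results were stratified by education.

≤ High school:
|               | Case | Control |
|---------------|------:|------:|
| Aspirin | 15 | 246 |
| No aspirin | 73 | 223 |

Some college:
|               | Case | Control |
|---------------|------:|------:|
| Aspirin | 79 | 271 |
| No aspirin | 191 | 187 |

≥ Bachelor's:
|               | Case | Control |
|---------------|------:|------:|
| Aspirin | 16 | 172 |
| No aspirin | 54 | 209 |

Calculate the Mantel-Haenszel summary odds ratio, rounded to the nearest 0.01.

0.27

OR_MH = Σ(aᵢdᵢ/nᵢ) / Σ(bᵢcᵢ/nᵢ), where nᵢ is the stratum total.
Stratum 1 (≤ High school): n = 557; a·d/n = 15·223/557 = 6.0054; b·c/n = 246·73/557 = 32.2406
Stratum 2 (Some college): n = 728; a·d/n = 79·187/728 = 20.2926; b·c/n = 271·191/728 = 71.1003
Stratum 3 (≥ Bachelor's): n = 451; a·d/n = 16·209/451 = 7.4146; b·c/n = 172·54/451 = 20.5942
OR_MH = (6.0054 + 20.2926 + 7.4146) / (32.2406 + 71.1003 + 20.5942) = 33.7126 / 123.9351 = 0.27202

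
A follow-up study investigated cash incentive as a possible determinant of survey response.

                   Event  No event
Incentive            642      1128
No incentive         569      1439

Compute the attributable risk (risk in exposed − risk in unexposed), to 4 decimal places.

Cells: a = 642, b = 1128, c = 569, d = 1439.
Risk in exposed = 642/1770 = 0.362712; risk in unexposed = 569/2008 = 0.283367.
Risk difference = 0.362712 − 0.283367 = 0.079345

0.0793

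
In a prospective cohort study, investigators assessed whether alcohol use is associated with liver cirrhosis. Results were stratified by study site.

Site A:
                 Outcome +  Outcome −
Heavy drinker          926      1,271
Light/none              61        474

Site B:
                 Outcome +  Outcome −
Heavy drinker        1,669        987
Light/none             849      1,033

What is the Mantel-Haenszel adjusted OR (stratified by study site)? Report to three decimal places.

2.538

OR_MH = Σ(aᵢdᵢ/nᵢ) / Σ(bᵢcᵢ/nᵢ), where nᵢ is the stratum total.
Stratum 1 (Site A): n = 2732; a·d/n = 926·474/2732 = 160.6603; b·c/n = 1271·61/2732 = 28.3788
Stratum 2 (Site B): n = 4538; a·d/n = 1669·1033/4538 = 379.9200; b·c/n = 987·849/4538 = 184.6547
OR_MH = (160.6603 + 379.9200) / (28.3788 + 184.6547) = 540.5803 / 213.0335 = 2.53754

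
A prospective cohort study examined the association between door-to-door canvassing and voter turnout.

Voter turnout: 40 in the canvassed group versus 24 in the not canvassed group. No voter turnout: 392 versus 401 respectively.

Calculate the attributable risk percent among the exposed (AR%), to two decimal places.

39.01

From the description: a = 40, b = 392, c = 24, d = 401.
Risk in exposed = 40/432 = 0.09259; risk in unexposed = 24/425 = 0.05647.
RR = 0.09259/0.05647 = 1.63966
AR% = (RR − 1)/RR × 100 = (1.63966 − 1)/1.63966 × 100 = 39.0118%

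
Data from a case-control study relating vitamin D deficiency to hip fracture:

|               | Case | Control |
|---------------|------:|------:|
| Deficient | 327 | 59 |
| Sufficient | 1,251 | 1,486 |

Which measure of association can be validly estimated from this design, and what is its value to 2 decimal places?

Cells: a = 327, b = 59, c = 1251, d = 1486.
This is a case-control study: participants were sampled on outcome status, so risks in the source population cannot be estimated directly — relative risk is not valid here. The odds ratio is the appropriate measure.
OR = (a·d)/(b·c) = (327 × 1486) / (59 × 1251) = 485922 / 73809 = 6.58351

6.58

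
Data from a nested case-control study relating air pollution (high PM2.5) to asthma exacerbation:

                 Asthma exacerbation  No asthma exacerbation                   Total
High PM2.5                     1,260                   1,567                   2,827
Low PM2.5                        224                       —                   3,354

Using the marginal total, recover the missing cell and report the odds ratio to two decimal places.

The missing cell is in the unexposed row: 3354 − 224 = 3130.
So a = 1260, b = 1567, c = 224, d = 3130.
OR = (a·d)/(b·c) = (1260 × 3130) / (1567 × 224) = 3943800 / 351008 = 11.23564

11.24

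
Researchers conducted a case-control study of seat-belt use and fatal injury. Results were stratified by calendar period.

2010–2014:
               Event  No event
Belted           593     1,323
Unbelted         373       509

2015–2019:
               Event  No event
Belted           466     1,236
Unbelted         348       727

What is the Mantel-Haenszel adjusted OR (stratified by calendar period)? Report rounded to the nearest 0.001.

OR_MH = Σ(aᵢdᵢ/nᵢ) / Σ(bᵢcᵢ/nᵢ), where nᵢ is the stratum total.
Stratum 1 (2010–2014): n = 2798; a·d/n = 593·509/2798 = 107.8760; b·c/n = 1323·373/2798 = 176.3685
Stratum 2 (2015–2019): n = 2777; a·d/n = 466·727/2777 = 121.9957; b·c/n = 1236·348/2777 = 154.8894
OR_MH = (107.8760 + 121.9957) / (176.3685 + 154.8894) = 229.8717 / 331.2579 = 0.69394

0.694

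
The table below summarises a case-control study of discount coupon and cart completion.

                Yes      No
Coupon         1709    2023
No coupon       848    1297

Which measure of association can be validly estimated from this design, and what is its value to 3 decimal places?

Cells: a = 1709, b = 2023, c = 848, d = 1297.
This is a case-control study: participants were sampled on outcome status, so risks in the source population cannot be estimated directly — relative risk is not valid here. The odds ratio is the appropriate measure.
OR = (a·d)/(b·c) = (1709 × 1297) / (2023 × 848) = 2216573 / 1715504 = 1.29208

1.292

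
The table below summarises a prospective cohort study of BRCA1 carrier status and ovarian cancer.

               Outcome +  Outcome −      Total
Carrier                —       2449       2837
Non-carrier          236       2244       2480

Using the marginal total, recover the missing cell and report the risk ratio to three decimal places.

The missing cell is in the exposed row: 2837 − 2449 = 388.
So a = 388, b = 2449, c = 236, d = 2244.
RR = [a/(a+b)] / [c/(c+d)] = (388/2837) / (236/2480) = 0.13676/0.09516 = 1.43718

1.437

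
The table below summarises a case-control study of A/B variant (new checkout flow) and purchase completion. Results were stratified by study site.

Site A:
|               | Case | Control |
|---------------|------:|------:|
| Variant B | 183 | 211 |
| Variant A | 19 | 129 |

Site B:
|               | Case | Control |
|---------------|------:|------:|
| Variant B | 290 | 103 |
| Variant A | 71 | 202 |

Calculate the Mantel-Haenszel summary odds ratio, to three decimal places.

OR_MH = Σ(aᵢdᵢ/nᵢ) / Σ(bᵢcᵢ/nᵢ), where nᵢ is the stratum total.
Stratum 1 (Site A): n = 542; a·d/n = 183·129/542 = 43.5554; b·c/n = 211·19/542 = 7.3967
Stratum 2 (Site B): n = 666; a·d/n = 290·202/666 = 87.9580; b·c/n = 103·71/666 = 10.9805
OR_MH = (43.5554 + 87.9580) / (7.3967 + 10.9805) = 131.5133 / 18.3772 = 7.15635

7.156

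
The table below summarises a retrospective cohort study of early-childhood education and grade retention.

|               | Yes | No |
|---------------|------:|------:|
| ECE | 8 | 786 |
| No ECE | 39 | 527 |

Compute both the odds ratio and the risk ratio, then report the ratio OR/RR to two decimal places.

0.94

Cells: a = 8, b = 786, c = 39, d = 527.
OR = (8·527)/(786·39) = 4216/30654 = 0.13754
Risk in exposed = 8/794 = 0.01008; risk in unexposed = 39/566 = 0.06890; RR = 0.14622
OR/RR = 0.13754 / 0.14622 = 0.94057
The outcome is rare in both groups, so OR ≈ RR (ratio near 1).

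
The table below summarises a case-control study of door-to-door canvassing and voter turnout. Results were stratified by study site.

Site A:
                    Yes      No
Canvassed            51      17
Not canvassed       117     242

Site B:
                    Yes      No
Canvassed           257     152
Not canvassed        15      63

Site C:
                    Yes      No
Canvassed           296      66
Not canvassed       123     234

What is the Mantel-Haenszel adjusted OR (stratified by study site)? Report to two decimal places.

7.68

OR_MH = Σ(aᵢdᵢ/nᵢ) / Σ(bᵢcᵢ/nᵢ), where nᵢ is the stratum total.
Stratum 1 (Site A): n = 427; a·d/n = 51·242/427 = 28.9040; b·c/n = 17·117/427 = 4.6581
Stratum 2 (Site B): n = 487; a·d/n = 257·63/487 = 33.2464; b·c/n = 152·15/487 = 4.6817
Stratum 3 (Site C): n = 719; a·d/n = 296·234/719 = 96.3338; b·c/n = 66·123/719 = 11.2907
OR_MH = (28.9040 + 33.2464 + 96.3338) / (4.6581 + 4.6817 + 11.2907) = 158.4842 / 20.6305 = 7.68204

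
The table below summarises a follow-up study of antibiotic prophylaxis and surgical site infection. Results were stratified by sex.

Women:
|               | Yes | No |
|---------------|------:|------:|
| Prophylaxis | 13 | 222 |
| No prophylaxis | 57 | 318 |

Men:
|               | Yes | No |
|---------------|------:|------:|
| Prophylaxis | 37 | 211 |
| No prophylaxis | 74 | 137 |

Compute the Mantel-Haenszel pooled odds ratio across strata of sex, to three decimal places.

OR_MH = Σ(aᵢdᵢ/nᵢ) / Σ(bᵢcᵢ/nᵢ), where nᵢ is the stratum total.
Stratum 1 (Women): n = 610; a·d/n = 13·318/610 = 6.7770; b·c/n = 222·57/610 = 20.7443
Stratum 2 (Men): n = 459; a·d/n = 37·137/459 = 11.0436; b·c/n = 211·74/459 = 34.0174
OR_MH = (6.7770 + 11.0436) / (20.7443 + 34.0174) = 17.8206 / 54.7617 = 0.32542

0.325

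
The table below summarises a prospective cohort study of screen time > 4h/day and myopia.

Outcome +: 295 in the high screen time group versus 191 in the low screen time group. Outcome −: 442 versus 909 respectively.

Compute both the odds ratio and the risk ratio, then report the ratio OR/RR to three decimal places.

1.378

From the description: a = 295, b = 442, c = 191, d = 909.
OR = (295·909)/(442·191) = 268155/84422 = 3.17636
Risk in exposed = 295/737 = 0.40027; risk in unexposed = 191/1100 = 0.17364; RR = 2.30523
OR/RR = 3.17636 / 2.30523 = 1.37790
The outcome is not rare, so the OR lies further from 1 than the RR.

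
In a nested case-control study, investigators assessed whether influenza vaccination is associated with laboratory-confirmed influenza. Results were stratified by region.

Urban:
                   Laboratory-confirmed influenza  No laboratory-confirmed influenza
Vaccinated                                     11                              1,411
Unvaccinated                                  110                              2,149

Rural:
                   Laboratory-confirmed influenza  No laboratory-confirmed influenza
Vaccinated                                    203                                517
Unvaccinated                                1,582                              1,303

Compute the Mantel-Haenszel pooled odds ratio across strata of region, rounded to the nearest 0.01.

OR_MH = Σ(aᵢdᵢ/nᵢ) / Σ(bᵢcᵢ/nᵢ), where nᵢ is the stratum total.
Stratum 1 (Urban): n = 3681; a·d/n = 11·2149/3681 = 6.4219; b·c/n = 1411·110/3681 = 42.1652
Stratum 2 (Rural): n = 3605; a·d/n = 203·1303/3605 = 73.3728; b·c/n = 517·1582/3605 = 226.8777
OR_MH = (6.4219 + 73.3728) / (42.1652 + 226.8777) = 79.7947 / 269.0428 = 0.29659

0.30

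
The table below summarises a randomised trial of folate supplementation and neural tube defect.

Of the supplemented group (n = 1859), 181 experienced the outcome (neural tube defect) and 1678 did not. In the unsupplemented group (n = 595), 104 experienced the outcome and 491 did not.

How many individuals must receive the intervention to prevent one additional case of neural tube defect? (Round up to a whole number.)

Risk in treated group = 181/1859 = 0.09736; risk in control = 104/595 = 0.17479.
Absolute risk reduction = 0.17479 − 0.09736 = 0.07743
NNT = 1 / ARR = 1 / 0.07743 = 12.916 → round up → 13

13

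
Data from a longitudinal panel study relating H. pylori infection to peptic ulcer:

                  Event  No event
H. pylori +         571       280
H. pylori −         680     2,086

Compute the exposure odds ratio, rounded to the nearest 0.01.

6.26

Cells: a = 571, b = 280, c = 680, d = 2086.
OR = (a·d)/(b·c) = (571 × 2086) / (280 × 680) = 1191106 / 190400 = 6.25581
The odds of peptic ulcer are about 6.26 times as high in the h. pylori + group.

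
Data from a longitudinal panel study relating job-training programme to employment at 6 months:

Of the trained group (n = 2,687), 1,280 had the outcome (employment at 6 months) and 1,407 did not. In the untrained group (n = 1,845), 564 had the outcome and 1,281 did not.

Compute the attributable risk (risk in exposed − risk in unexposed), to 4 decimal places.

From the description: a = 1280, b = 1407, c = 564, d = 1281.
Risk in exposed = 1280/2687 = 0.476368; risk in unexposed = 564/1845 = 0.305691.
Risk difference = 0.476368 − 0.305691 = 0.170677

0.1707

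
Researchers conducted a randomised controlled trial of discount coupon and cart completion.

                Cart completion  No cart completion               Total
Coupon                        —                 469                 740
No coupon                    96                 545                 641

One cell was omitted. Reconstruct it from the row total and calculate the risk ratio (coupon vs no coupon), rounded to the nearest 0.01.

2.45

The missing cell is in the exposed row: 740 − 469 = 271.
So a = 271, b = 469, c = 96, d = 545.
RR = [a/(a+b)] / [c/(c+d)] = (271/740) / (96/641) = 0.36622/0.14977 = 2.44526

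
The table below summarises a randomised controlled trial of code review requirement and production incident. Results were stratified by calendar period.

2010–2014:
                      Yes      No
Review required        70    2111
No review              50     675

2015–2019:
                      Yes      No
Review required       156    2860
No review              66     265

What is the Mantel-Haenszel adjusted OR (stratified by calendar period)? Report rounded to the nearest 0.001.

OR_MH = Σ(aᵢdᵢ/nᵢ) / Σ(bᵢcᵢ/nᵢ), where nᵢ is the stratum total.
Stratum 1 (2010–2014): n = 2906; a·d/n = 70·675/2906 = 16.2595; b·c/n = 2111·50/2906 = 36.3214
Stratum 2 (2015–2019): n = 3347; a·d/n = 156·265/3347 = 12.3514; b·c/n = 2860·66/3347 = 56.3968
OR_MH = (16.2595 + 12.3514) / (36.3214 + 56.3968) = 28.6108 / 92.7182 = 0.30858

0.309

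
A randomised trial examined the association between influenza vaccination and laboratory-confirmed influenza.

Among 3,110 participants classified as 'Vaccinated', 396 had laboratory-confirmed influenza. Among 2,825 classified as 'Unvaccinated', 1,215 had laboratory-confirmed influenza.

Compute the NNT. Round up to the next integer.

Risk in treated group = 396/3110 = 0.12733; risk in control = 1215/2825 = 0.43009.
Absolute risk reduction = 0.43009 − 0.12733 = 0.30276
NNT = 1 / ARR = 1 / 0.30276 = 3.303 → round up → 4

4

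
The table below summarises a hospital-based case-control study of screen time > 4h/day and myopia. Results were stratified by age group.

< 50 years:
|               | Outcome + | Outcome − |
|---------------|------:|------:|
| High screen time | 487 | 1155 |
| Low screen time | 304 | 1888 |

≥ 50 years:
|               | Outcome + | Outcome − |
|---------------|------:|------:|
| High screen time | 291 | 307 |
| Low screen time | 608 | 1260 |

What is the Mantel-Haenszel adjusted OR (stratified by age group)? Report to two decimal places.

2.32

OR_MH = Σ(aᵢdᵢ/nᵢ) / Σ(bᵢcᵢ/nᵢ), where nᵢ is the stratum total.
Stratum 1 (< 50 years): n = 3834; a·d/n = 487·1888/3834 = 239.8164; b·c/n = 1155·304/3834 = 91.5806
Stratum 2 (≥ 50 years): n = 2466; a·d/n = 291·1260/2466 = 148.6861; b·c/n = 307·608/2466 = 75.6918
OR_MH = (239.8164 + 148.6861) / (91.5806 + 75.6918) = 388.5025 / 167.2724 = 2.32257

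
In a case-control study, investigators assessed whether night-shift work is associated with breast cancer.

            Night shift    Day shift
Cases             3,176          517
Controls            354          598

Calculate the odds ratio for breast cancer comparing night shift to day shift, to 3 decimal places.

Reading the table with exposure as columns: a = 3176 (Night shift, case), b = 354 (Night shift, non-case), c = 517 (Day shift, case), d = 598.
OR = (a·d)/(b·c) = (3176 × 598) / (354 × 517) = 1899248 / 183018 = 10.37738
The odds of breast cancer are about 10.38 times as high in the night shift group.

10.377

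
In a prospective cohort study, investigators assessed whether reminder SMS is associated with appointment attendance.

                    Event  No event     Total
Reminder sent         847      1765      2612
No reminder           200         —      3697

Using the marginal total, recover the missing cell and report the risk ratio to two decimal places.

5.99

The missing cell is in the unexposed row: 3697 − 200 = 3497.
So a = 847, b = 1765, c = 200, d = 3497.
RR = [a/(a+b)] / [c/(c+d)] = (847/2612) / (200/3697) = 0.32427/0.05410 = 5.99418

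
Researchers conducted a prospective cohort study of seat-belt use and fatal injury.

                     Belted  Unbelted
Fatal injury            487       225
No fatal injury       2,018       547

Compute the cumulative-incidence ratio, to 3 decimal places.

0.667

Reading the table with exposure as columns: a = 487 (Belted, case), b = 2018 (Belted, non-case), c = 225 (Unbelted, case), d = 547.
Risk in exposed = 487/2505 = 0.19441; risk in unexposed = 225/772 = 0.29145.
RR = 0.19441 / 0.29145 = 0.66705
The risk is 33% lower among the exposed than among the unexposed.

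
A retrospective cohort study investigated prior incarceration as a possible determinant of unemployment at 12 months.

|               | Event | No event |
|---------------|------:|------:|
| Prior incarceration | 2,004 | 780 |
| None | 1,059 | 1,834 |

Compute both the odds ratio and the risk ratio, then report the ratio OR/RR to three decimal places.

Cells: a = 2004, b = 780, c = 1059, d = 1834.
OR = (2004·1834)/(780·1059) = 3675336/826020 = 4.44945
Risk in exposed = 2004/2784 = 0.71983; risk in unexposed = 1059/2893 = 0.36606; RR = 1.96644
OR/RR = 4.44945 / 1.96644 = 2.26269
The outcome is not rare, so the OR lies further from 1 than the RR.

2.263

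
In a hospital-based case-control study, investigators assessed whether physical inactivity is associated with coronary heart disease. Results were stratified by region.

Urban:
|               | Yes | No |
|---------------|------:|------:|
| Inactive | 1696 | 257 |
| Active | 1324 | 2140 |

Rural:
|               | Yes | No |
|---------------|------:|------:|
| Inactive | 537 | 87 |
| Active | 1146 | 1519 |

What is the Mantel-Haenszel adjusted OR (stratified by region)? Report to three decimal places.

9.858

OR_MH = Σ(aᵢdᵢ/nᵢ) / Σ(bᵢcᵢ/nᵢ), where nᵢ is the stratum total.
Stratum 1 (Urban): n = 5417; a·d/n = 1696·2140/5417 = 670.0092; b·c/n = 257·1324/5417 = 62.8148
Stratum 2 (Rural): n = 3289; a·d/n = 537·1519/3289 = 248.0094; b·c/n = 87·1146/3289 = 30.3138
OR_MH = (670.0092 + 248.0094) / (62.8148 + 30.3138) = 918.0187 / 93.1286 = 9.85754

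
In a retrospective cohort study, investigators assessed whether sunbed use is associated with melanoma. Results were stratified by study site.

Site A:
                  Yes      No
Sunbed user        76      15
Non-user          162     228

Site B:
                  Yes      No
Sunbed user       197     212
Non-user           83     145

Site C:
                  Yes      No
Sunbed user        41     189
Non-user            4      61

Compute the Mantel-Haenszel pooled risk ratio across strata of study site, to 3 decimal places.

1.622

RR_MH = Σ(aᵢ·n₀ᵢ/nᵢ) / Σ(cᵢ·n₁ᵢ/nᵢ), with n₁ᵢ = aᵢ+bᵢ (exposed), n₀ᵢ = cᵢ+dᵢ (unexposed), nᵢ = n₁ᵢ+n₀ᵢ.
Stratum 1 (Site A): n₁ = 91, n₀ = 390, n = 481; a·n₀/n = 76·390/481 = 61.6216; c·n₁/n = 162·91/481 = 30.6486
Stratum 2 (Site B): n₁ = 409, n₀ = 228, n = 637; a·n₀/n = 197·228/637 = 70.5118; c·n₁/n = 83·409/637 = 53.2920
Stratum 3 (Site C): n₁ = 230, n₀ = 65, n = 295; a·n₀/n = 41·65/295 = 9.0339; c·n₁/n = 4·230/295 = 3.1186
RR_MH = (61.6216 + 70.5118 + 9.0339) / (30.6486 + 53.2920 + 3.1186) = 141.1673 / 87.0593 = 1.62151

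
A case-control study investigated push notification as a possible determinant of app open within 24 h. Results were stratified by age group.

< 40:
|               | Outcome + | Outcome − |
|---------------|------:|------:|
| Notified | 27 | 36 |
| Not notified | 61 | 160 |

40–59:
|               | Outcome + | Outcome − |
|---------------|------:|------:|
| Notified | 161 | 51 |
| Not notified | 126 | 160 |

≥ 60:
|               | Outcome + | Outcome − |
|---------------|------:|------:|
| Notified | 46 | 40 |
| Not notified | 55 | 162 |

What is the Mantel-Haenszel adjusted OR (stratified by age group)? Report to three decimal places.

3.281

OR_MH = Σ(aᵢdᵢ/nᵢ) / Σ(bᵢcᵢ/nᵢ), where nᵢ is the stratum total.
Stratum 1 (< 40): n = 284; a·d/n = 27·160/284 = 15.2113; b·c/n = 36·61/284 = 7.7324
Stratum 2 (40–59): n = 498; a·d/n = 161·160/498 = 51.7269; b·c/n = 51·126/498 = 12.9036
Stratum 3 (≥ 60): n = 303; a·d/n = 46·162/303 = 24.5941; b·c/n = 40·55/303 = 7.2607
OR_MH = (15.2113 + 51.7269 + 24.5941) / (7.7324 + 12.9036 + 7.2607) = 91.5322 / 27.8967 = 3.28111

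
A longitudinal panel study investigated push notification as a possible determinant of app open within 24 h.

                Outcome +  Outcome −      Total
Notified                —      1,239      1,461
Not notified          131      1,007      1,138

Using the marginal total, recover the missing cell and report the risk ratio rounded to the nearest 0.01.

The missing cell is in the exposed row: 1461 − 1239 = 222.
So a = 222, b = 1239, c = 131, d = 1007.
RR = [a/(a+b)] / [c/(c+d)] = (222/1461) / (131/1138) = 0.15195/0.11511 = 1.32000

1.32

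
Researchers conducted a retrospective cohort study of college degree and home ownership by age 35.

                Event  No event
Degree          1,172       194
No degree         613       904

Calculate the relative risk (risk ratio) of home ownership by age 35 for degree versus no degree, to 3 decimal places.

2.123

Cells: a = 1172, b = 194, c = 613, d = 904.
Risk in exposed = 1172/1366 = 0.85798; risk in unexposed = 613/1517 = 0.40409.
RR = 0.85798 / 0.40409 = 2.12325
The risk among the exposed is 2.12 times that among the unexposed.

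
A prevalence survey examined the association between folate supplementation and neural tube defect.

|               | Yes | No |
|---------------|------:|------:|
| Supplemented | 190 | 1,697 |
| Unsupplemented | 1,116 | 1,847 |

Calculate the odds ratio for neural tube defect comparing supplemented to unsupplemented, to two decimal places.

Cells: a = 190, b = 1697, c = 1116, d = 1847.
OR = (a·d)/(b·c) = (190 × 1847) / (1697 × 1116) = 350930 / 1893852 = 0.18530
Exposure is associated with lower odds of neural tube defect (OR = 0.19 < 1).

0.19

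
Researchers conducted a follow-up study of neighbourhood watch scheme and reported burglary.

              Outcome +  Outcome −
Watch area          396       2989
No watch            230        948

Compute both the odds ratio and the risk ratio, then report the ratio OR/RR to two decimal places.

0.91

Cells: a = 396, b = 2989, c = 230, d = 948.
OR = (396·948)/(2989·230) = 375408/687470 = 0.54607
Risk in exposed = 396/3385 = 0.11699; risk in unexposed = 230/1178 = 0.19525; RR = 0.59918
OR/RR = 0.54607 / 0.59918 = 0.91137
The outcome is not rare, so the OR lies further from 1 than the RR.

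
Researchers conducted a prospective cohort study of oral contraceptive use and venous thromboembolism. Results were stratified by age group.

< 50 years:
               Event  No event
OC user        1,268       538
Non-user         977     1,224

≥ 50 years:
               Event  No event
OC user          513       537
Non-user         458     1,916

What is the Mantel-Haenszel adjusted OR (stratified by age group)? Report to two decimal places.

OR_MH = Σ(aᵢdᵢ/nᵢ) / Σ(bᵢcᵢ/nᵢ), where nᵢ is the stratum total.
Stratum 1 (< 50 years): n = 4007; a·d/n = 1268·1224/4007 = 387.3302; b·c/n = 538·977/4007 = 131.1769
Stratum 2 (≥ 50 years): n = 3424; a·d/n = 513·1916/3424 = 287.0643; b·c/n = 537·458/3424 = 71.8300
OR_MH = (387.3302 + 287.0643) / (131.1769 + 71.8300) = 674.3944 / 203.0070 = 3.32203

3.32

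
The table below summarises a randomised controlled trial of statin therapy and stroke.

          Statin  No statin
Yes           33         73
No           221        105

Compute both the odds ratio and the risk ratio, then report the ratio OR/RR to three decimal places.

Reading the table with exposure as columns: a = 33 (Statin, case), b = 221 (Statin, non-case), c = 73 (No statin, case), d = 105.
OR = (33·105)/(221·73) = 3465/16133 = 0.21478
Risk in exposed = 33/254 = 0.12992; risk in unexposed = 73/178 = 0.41011; RR = 0.31679
OR/RR = 0.21478 / 0.31679 = 0.67797
The outcome is not rare, so the OR lies further from 1 than the RR.

0.678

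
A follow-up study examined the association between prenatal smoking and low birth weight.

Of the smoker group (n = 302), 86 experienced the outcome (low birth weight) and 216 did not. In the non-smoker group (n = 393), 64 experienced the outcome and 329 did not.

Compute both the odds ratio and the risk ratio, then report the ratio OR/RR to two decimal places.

From the description: a = 86, b = 216, c = 64, d = 329.
OR = (86·329)/(216·64) = 28294/13824 = 2.04673
Risk in exposed = 86/302 = 0.28477; risk in unexposed = 64/393 = 0.16285; RR = 1.74865
OR/RR = 2.04673 / 1.74865 = 1.17046
The outcome is not rare, so the OR lies further from 1 than the RR.

1.17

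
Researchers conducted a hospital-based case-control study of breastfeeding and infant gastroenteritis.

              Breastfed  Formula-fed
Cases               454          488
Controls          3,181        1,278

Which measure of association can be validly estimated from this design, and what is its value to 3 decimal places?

Reading the table with exposure as columns: a = 454 (Breastfed, case), b = 3181 (Breastfed, non-case), c = 488 (Formula-fed, case), d = 1278.
This is a hospital-based case-control study: participants were sampled on outcome status, so risks in the source population cannot be estimated directly — relative risk is not valid here. The odds ratio is the appropriate measure.
OR = (a·d)/(b·c) = (454 × 1278) / (3181 × 488) = 580212 / 1552328 = 0.37377

0.374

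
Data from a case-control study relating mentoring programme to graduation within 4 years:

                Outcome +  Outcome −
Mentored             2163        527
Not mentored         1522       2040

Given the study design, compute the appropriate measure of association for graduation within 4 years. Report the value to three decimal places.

5.501

Cells: a = 2163, b = 527, c = 1522, d = 2040.
This is a case-control study: participants were sampled on outcome status, so risks in the source population cannot be estimated directly — relative risk is not valid here. The odds ratio is the appropriate measure.
OR = (a·d)/(b·c) = (2163 × 2040) / (527 × 1522) = 4412520 / 802094 = 5.50125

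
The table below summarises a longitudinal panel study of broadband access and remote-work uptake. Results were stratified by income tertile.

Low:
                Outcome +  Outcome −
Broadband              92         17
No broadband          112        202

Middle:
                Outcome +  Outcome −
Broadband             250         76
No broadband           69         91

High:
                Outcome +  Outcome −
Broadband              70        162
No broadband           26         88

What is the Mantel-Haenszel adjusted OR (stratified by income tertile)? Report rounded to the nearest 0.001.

OR_MH = Σ(aᵢdᵢ/nᵢ) / Σ(bᵢcᵢ/nᵢ), where nᵢ is the stratum total.
Stratum 1 (Low): n = 423; a·d/n = 92·202/423 = 43.9338; b·c/n = 17·112/423 = 4.5012
Stratum 2 (Middle): n = 486; a·d/n = 250·91/486 = 46.8107; b·c/n = 76·69/486 = 10.7901
Stratum 3 (High): n = 346; a·d/n = 70·88/346 = 17.8035; b·c/n = 162·26/346 = 12.1734
OR_MH = (43.9338 + 46.8107 + 17.8035) / (4.5012 + 10.7901 + 12.1734) = 108.5480 / 27.4647 = 3.95227

3.952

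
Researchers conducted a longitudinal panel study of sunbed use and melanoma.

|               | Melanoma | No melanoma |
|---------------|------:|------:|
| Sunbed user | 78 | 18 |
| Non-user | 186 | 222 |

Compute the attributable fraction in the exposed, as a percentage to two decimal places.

43.89

Cells: a = 78, b = 18, c = 186, d = 222.
Risk in exposed = 78/96 = 0.81250; risk in unexposed = 186/408 = 0.45588.
RR = 0.81250/0.45588 = 1.78226
AR% = (RR − 1)/RR × 100 = (1.78226 − 1)/1.78226 × 100 = 43.8914%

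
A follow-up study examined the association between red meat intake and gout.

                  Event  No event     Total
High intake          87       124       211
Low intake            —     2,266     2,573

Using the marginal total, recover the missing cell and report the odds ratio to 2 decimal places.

5.18

The missing cell is in the unexposed row: 2573 − 2266 = 307.
So a = 87, b = 124, c = 307, d = 2266.
OR = (a·d)/(b·c) = (87 × 2266) / (124 × 307) = 197142 / 38068 = 5.17868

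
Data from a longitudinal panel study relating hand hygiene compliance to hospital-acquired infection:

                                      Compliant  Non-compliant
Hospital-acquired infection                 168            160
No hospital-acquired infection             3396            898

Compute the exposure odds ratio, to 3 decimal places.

Reading the table with exposure as columns: a = 168 (Compliant, case), b = 3396 (Compliant, non-case), c = 160 (Non-compliant, case), d = 898.
OR = (a·d)/(b·c) = (168 × 898) / (3396 × 160) = 150864 / 543360 = 0.27765
Exposure is associated with lower odds of hospital-acquired infection (OR = 0.28 < 1).

0.278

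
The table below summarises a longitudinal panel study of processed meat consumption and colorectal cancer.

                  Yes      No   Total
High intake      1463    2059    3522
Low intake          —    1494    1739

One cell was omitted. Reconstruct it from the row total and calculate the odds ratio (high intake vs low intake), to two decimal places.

The missing cell is in the unexposed row: 1739 − 1494 = 245.
So a = 1463, b = 2059, c = 245, d = 1494.
OR = (a·d)/(b·c) = (1463 × 1494) / (2059 × 245) = 2185722 / 504455 = 4.33284

4.33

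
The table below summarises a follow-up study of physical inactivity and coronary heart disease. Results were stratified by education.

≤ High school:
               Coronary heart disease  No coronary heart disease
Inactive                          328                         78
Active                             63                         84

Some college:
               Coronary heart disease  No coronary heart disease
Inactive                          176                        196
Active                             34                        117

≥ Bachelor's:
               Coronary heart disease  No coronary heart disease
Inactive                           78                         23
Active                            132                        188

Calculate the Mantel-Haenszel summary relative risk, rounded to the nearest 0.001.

RR_MH = Σ(aᵢ·n₀ᵢ/nᵢ) / Σ(cᵢ·n₁ᵢ/nᵢ), with n₁ᵢ = aᵢ+bᵢ (exposed), n₀ᵢ = cᵢ+dᵢ (unexposed), nᵢ = n₁ᵢ+n₀ᵢ.
Stratum 1 (≤ High school): n₁ = 406, n₀ = 147, n = 553; a·n₀/n = 328·147/553 = 87.1899; c·n₁/n = 63·406/553 = 46.2532
Stratum 2 (Some college): n₁ = 372, n₀ = 151, n = 523; a·n₀/n = 176·151/523 = 50.8145; c·n₁/n = 34·372/523 = 24.1836
Stratum 3 (≥ Bachelor's): n₁ = 101, n₀ = 320, n = 421; a·n₀/n = 78·320/421 = 59.2874; c·n₁/n = 132·101/421 = 31.6675
RR_MH = (87.1899 + 50.8145 + 59.2874) / (46.2532 + 24.1836 + 31.6675) = 197.2918 / 102.1042 = 1.93226

1.932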